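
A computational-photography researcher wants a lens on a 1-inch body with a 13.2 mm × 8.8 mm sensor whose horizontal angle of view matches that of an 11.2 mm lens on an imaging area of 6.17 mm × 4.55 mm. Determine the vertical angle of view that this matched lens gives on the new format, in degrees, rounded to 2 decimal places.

Equal horizontal AOV ⇒ f₂ = f₁ · 13.2/6.17 = 11.2 × 2.13938 ≈ 23.9611 mm.
Vertical AOV on the new format = 2·arctan(8.8 / (2 × 23.9611)) = 2·arctan(0.18363) ≈ 20.8107°.

20.81°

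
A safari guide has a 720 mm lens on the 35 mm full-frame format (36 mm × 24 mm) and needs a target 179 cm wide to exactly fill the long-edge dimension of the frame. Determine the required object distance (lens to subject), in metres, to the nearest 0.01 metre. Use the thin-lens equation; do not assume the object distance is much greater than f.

36.52 m

W: 179 cm = 1790 mm.
Magnification m = w/W = dᵢ/dₒ; combined with 1/f = 1/dₒ + 1/dᵢ this gives dₒ = f·(1 + W/w).
dₒ = 720 mm × (1 + 1790/36) = 720 × 50.7222 ≈ 36520.000 mm = 36.52 m.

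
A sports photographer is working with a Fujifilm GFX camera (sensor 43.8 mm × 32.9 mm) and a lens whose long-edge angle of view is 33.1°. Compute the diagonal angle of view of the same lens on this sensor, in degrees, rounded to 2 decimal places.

40.78°

From the long-edge AOV: f = 43.8 / (2·tan(16.55°)) = 43.8 / 0.59433 ≈ 73.6969 mm.
Sensor diagonal = √(43.8² + 32.9²) = √3000.8500 ≈ 54.7800 mm.
Diagonal AOV = 2·arctan(54.7800 / (2 × 73.6969)) = 2·arctan(0.37166) ≈ 40.7759°.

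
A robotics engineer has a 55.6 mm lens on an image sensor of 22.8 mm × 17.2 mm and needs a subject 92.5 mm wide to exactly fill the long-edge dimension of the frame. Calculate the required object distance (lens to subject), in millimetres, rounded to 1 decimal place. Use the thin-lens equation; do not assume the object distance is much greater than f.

Magnification m = w/W = dᵢ/dₒ; combined with 1/f = 1/dₒ + 1/dᵢ this gives dₒ = f·(1 + W/w).
dₒ = 55.6 mm × (1 + 92.5/22.8) = 55.6 × 5.0570 ≈ 281.170 mm.

281.2 mm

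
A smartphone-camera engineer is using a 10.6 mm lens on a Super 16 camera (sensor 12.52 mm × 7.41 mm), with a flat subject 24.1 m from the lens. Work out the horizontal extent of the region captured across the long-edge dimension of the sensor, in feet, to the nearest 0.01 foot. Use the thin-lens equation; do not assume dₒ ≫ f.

dₒ: 24.1 m = 24100 mm.
Similar triangles through the lens centre give W/dₒ = w/dᵢ; with 1/f = 1/dₒ + 1/dᵢ this gives W = w·(dₒ − f)/f.
W = 12.52 mm × (24100 − 10.6) / 10.6 = 12.52 × 2272.5849 ≈ 28452.763 mm = 28452.763/304.8 ft = 93.349 ft.

93.35 ft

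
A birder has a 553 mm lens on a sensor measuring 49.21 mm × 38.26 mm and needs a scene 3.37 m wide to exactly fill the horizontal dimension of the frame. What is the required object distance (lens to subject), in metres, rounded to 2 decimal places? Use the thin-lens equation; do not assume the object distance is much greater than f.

38.42 m

W: 3.37 m = 3370 mm.
Magnification m = w/W = dᵢ/dₒ; combined with 1/f = 1/dₒ + 1/dᵢ this gives dₒ = f·(1 + W/w).
dₒ = 553 mm × (1 + 3370/49.21) = 553 × 69.4820 ≈ 38423.555 mm = 38.4236 m.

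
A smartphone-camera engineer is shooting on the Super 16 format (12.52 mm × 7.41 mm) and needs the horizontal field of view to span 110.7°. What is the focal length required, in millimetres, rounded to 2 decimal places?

4.33 mm

From α = 2·arctan(w/2f) we get f = w / (2·tan(α/2)).
With w = 12.52 mm and α/2 = 55.35°, tan(α/2) ≈ 1.44688, so f ≈ 12.52 / 2.89376 ≈ 4.3266 mm.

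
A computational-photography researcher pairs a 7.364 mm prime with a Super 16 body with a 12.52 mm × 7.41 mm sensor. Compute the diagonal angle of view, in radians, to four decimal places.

Sensor diagonal = √(12.52² + 7.41²) = √211.6585 ≈ 14.5485 mm.
Angle of view α = 2·arctan(d/2f) with d = 14.5485 mm and f = 7.364 mm.
d/2f = 0.98781; arctan(0.98781) ≈ 0.7793 rad, so α ≈ 1.5585 rad.

1.5585 rad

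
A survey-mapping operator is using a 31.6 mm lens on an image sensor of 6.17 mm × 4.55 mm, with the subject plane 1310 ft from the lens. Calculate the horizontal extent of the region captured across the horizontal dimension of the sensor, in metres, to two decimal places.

77.96 m

dₒ: 1310 ft × 304.8 mm/ft = 399287.99 mm.
Similar triangles through the lens centre give W/dₒ = w/dᵢ; with 1/f = 1/dₒ + 1/dᵢ this gives W = w·(dₒ − f)/f.
W = 6.17 mm × (399288 − 31.6) / 31.6 = 6.17 × 12634.6958 ≈ 77956.073 mm = 77.9561 m.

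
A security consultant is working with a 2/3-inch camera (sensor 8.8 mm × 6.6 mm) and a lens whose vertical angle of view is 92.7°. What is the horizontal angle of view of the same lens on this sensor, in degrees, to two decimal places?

From the vertical AOV: f = 6.6 / (2·tan(46.35°)) = 6.6 / 2.09654 ≈ 3.1480 mm.
Horizontal AOV = 2·arctan(8.8 / (2 × 3.1480)) = 2·arctan(1.39769) ≈ 108.8353°.

108.84°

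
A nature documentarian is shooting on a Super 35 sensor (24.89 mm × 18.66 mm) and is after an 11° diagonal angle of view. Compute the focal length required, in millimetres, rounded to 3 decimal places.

161.534 mm

Sensor diagonal = √(24.89² + 18.66²) = √967.7077 ≈ 31.1080 mm.
From α = 2·arctan(d/2f) we get f = d / (2·tan(α/2)).
With d = 31.1080 mm and α/2 = 5.5°, tan(α/2) ≈ 0.09629, so f ≈ 31.1080 / 0.19258 ≈ 161.5345 mm.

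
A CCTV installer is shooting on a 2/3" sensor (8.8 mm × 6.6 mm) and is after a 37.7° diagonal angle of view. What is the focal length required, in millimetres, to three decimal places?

Sensor diagonal = √(8.8² + 6.6²) = √121.0000 ≈ 11.0000 mm.
From α = 2·arctan(d/2f) we get f = d / (2·tan(α/2)).
With d = 11.0000 mm and α/2 = 18.85°, tan(α/2) ≈ 0.34140, so f ≈ 11.0000 / 0.68280 ≈ 16.1100 mm.

16.110 mm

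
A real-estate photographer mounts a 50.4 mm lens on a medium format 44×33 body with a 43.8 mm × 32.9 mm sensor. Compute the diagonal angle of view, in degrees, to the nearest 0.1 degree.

57.0°

Sensor diagonal = √(43.8² + 32.9²) = √3000.8500 ≈ 54.7800 mm.
Angle of view α = 2·arctan(d/2f) with d = 54.7800 mm and f = 50.4 mm.
d/2f = 0.54345; arctan(0.54345) ≈ 28.5220°, so α ≈ 57.0440°.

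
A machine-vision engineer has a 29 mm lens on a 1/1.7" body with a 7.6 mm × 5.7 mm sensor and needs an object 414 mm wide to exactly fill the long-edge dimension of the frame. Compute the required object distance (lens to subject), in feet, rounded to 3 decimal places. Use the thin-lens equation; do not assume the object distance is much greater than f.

5.278 ft

Magnification m = w/W = dᵢ/dₒ; combined with 1/f = 1/dₒ + 1/dᵢ this gives dₒ = f·(1 + W/w).
dₒ = 29 mm × (1 + 414/7.6) = 29 × 55.4737 ≈ 1608.737 mm = 1608.737/304.8 ft = 5.27801 ft.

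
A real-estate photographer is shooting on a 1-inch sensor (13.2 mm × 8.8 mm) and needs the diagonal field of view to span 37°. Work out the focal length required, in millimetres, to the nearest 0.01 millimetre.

23.71 mm

Sensor diagonal = √(13.2² + 8.8²) = √251.6800 ≈ 15.8644 mm.
From α = 2·arctan(d/2f) we get f = d / (2·tan(α/2)).
With d = 15.8644 mm and α/2 = 18.5°, tan(α/2) ≈ 0.33460, so f ≈ 15.8644 / 0.66919 ≈ 23.7069 mm.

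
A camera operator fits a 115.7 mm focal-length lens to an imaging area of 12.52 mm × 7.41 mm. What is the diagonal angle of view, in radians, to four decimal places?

Sensor diagonal = √(12.52² + 7.41²) = √211.6585 ≈ 14.5485 mm.
Angle of view α = 2·arctan(d/2f) with d = 14.5485 mm and f = 115.7 mm.
d/2f = 0.06287; arctan(0.06287) ≈ 0.0628 rad, so α ≈ 0.1256 rad.

0.1256 rad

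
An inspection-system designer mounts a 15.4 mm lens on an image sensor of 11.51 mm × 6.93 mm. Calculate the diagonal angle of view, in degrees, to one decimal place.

Sensor diagonal = √(11.51² + 6.93²) = √180.5050 ≈ 13.4352 mm.
Angle of view α = 2·arctan(d/2f) with d = 13.4352 mm and f = 15.4 mm.
d/2f = 0.43621; arctan(0.43621) ≈ 23.5672°, so α ≈ 47.1345°.

47.1°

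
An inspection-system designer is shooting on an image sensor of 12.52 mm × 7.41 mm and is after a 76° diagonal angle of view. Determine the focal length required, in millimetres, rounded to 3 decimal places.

9.311 mm

Sensor diagonal = √(12.52² + 7.41²) = √211.6585 ≈ 14.5485 mm.
From α = 2·arctan(d/2f) we get f = d / (2·tan(α/2)).
With d = 14.5485 mm and α/2 = 38°, tan(α/2) ≈ 0.78129, so f ≈ 14.5485 / 1.56257 ≈ 9.3106 mm.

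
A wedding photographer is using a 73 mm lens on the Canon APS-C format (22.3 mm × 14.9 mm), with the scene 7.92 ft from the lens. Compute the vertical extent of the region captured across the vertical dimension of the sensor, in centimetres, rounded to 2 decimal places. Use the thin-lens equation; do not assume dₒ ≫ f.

dₒ: 7.92 ft × 304.8 mm/ft = 2414.02 mm.
Similar triangles through the lens centre give W/dₒ = h/dᵢ; with 1/f = 1/dₒ + 1/dᵢ this gives W = h·(dₒ − f)/f.
W = 14.9 mm × (2414.02 − 73) / 73 = 14.9 × 32.0687 ≈ 477.824 mm = 47.7824 cm.

47.78 cm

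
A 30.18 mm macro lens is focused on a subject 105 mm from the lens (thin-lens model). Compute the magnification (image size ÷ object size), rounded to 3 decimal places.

0.403×

Thin lens: 1/f = 1/dₒ + 1/dᵢ → 1/dᵢ = 1/30.18 − 1/105 = 0.0236107 mm⁻¹, so dᵢ ≈ 42.3536 mm.
Magnification m = dᵢ/dₒ = 42.3536/105 ≈ 0.40337.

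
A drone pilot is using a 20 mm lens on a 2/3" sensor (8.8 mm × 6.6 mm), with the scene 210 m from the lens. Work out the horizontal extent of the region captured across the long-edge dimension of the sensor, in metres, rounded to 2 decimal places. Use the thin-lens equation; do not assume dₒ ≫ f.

dₒ: 210 m = 210000 mm.
Similar triangles through the lens centre give W/dₒ = w/dᵢ; with 1/f = 1/dₒ + 1/dᵢ this gives W = w·(dₒ − f)/f.
W = 8.8 mm × (210000 − 20) / 20 = 8.8 × 10499.0000 ≈ 92391.200 mm = 92.3912 m.

92.39 m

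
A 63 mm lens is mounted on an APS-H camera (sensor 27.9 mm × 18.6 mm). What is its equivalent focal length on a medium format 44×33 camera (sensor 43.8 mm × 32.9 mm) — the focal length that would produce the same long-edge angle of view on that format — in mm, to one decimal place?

98.9 mm

Equal angle of view means equal width/f ratio, so f₂ = f₁ · (width₂/width₁) = 63 × 43.8/27.9.
f₂ = 63 × 1.56989 ≈ 98.903 mm.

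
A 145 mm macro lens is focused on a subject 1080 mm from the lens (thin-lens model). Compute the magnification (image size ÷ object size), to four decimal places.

Thin lens: 1/f = 1/dₒ + 1/dᵢ → 1/dᵢ = 1/145 − 1/1080 = 0.0059706 mm⁻¹, so dᵢ ≈ 167.4866 mm.
Magnification m = dᵢ/dₒ = 167.4866/1080 ≈ 0.15508.

0.1551×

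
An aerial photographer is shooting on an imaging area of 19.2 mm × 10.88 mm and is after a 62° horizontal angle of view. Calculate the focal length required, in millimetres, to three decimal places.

From α = 2·arctan(w/2f) we get f = w / (2·tan(α/2)).
With w = 19.2 mm and α/2 = 31°, tan(α/2) ≈ 0.60086, so f ≈ 19.2 / 1.20172 ≈ 15.9771 mm.

15.977 mm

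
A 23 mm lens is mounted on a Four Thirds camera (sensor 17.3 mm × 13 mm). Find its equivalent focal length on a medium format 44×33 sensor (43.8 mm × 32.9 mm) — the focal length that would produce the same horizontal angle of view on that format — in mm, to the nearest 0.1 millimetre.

58.2 mm

Equal angle of view means equal width/f ratio, so f₂ = f₁ · (width₂/width₁) = 23 × 43.8/17.3.
f₂ = 23 × 2.53179 ≈ 58.231 mm.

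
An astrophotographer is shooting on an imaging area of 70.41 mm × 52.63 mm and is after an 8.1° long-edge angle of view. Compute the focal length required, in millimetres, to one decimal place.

From α = 2·arctan(w/2f) we get f = w / (2·tan(α/2)).
With w = 70.41 mm and α/2 = 4.05°, tan(α/2) ≈ 0.07080, so f ≈ 70.41 / 0.14161 ≈ 497.2191 mm.

497.2 mm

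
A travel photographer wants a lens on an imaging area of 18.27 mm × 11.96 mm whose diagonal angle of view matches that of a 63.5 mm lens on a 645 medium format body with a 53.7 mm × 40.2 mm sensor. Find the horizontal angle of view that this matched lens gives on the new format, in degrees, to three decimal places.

47.683°

Sensor diagonal = √(53.7² + 40.2²) = √4499.7300 ≈ 67.0800 mm.
Sensor diagonal = √(18.27² + 11.96²) = √476.8345 ≈ 21.8365 mm.
Equal diagonal AOV ⇒ f₂ = f₁ · 21.8365/67.0800 = 63.5 × 0.32553 ≈ 20.6711 mm.
Horizontal AOV on the new format = 2·arctan(18.27 / (2 × 20.6711)) = 2·arctan(0.44192) ≈ 47.6832°.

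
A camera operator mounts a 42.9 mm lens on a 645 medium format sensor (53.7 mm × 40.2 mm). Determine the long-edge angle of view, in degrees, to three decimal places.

Angle of view α = 2·arctan(w/2f) with w = 53.7 mm and f = 42.9 mm.
w/2f = 0.62587; arctan(0.62587) ≈ 32.0414°, so α ≈ 64.0828°.

64.083°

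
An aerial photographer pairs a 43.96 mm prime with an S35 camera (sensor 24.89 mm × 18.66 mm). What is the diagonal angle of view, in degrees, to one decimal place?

Sensor diagonal = √(24.89² + 18.66²) = √967.7077 ≈ 31.1080 mm.
Angle of view α = 2·arctan(d/2f) with d = 31.1080 mm and f = 43.96 mm.
d/2f = 0.35382; arctan(0.35382) ≈ 19.4849°, so α ≈ 38.9698°.

39.0°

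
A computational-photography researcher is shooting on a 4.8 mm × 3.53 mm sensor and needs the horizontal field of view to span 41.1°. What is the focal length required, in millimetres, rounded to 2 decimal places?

From α = 2·arctan(w/2f) we get f = w / (2·tan(α/2)).
With w = 4.8 mm and α/2 = 20.55°, tan(α/2) ≈ 0.37488, so f ≈ 4.8 / 0.74976 ≈ 6.4021 mm.

6.40 mm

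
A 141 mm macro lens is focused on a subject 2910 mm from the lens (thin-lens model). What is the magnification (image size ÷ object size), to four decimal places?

0.0509×

Thin lens: 1/f = 1/dₒ + 1/dᵢ → 1/dᵢ = 1/141 − 1/2910 = 0.0067486 mm⁻¹, so dᵢ ≈ 148.1798 mm.
Magnification m = dᵢ/dₒ = 148.1798/2910 ≈ 0.05092.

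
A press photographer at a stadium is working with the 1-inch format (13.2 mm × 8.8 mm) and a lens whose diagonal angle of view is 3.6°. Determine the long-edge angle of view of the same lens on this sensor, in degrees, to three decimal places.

Sensor diagonal = √(13.2² + 8.8²) = √251.6800 ≈ 15.8644 mm.
From the diagonal AOV: f = 15.8644 / (2·tan(1.8°)) = 15.8644 / 0.06285 ≈ 252.4071 mm.
Long-edge AOV = 2·arctan(13.2 / (2 × 252.4071)) = 2·arctan(0.02615) ≈ 2.9957°.

2.996°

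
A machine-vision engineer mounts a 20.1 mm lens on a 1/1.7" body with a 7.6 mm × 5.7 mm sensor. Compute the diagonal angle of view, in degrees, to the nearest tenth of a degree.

26.6°

Sensor diagonal = √(7.6² + 5.7²) = √90.2500 ≈ 9.5000 mm.
Angle of view α = 2·arctan(d/2f) with d = 9.5000 mm and f = 20.1 mm.
d/2f = 0.23632; arctan(0.23632) ≈ 13.2961°, so α ≈ 26.5922°.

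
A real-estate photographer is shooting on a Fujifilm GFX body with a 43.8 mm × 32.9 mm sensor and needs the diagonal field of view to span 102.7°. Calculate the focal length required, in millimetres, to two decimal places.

Sensor diagonal = √(43.8² + 32.9²) = √3000.8500 ≈ 54.7800 mm.
From α = 2·arctan(d/2f) we get f = d / (2·tan(α/2)).
With d = 54.7800 mm and α/2 = 51.35°, tan(α/2) ≈ 1.25044, so f ≈ 54.7800 / 2.50088 ≈ 21.9043 mm.

21.90 mm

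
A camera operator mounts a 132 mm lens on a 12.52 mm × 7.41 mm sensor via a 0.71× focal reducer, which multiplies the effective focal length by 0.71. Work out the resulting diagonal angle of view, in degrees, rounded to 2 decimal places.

8.88°

Effective focal length f = 132 × 0.71 = 93.72 mm.
Sensor diagonal = √(12.52² + 7.41²) = √211.6585 ≈ 14.5485 mm.
α = 2·arctan(14.548 / (2 × 93.72)) = 2·arctan(0.07762) ≈ 8.8764°.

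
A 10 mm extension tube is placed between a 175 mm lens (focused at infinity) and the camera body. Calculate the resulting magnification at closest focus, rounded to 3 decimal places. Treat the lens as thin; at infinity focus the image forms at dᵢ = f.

The tube moves the image plane from f to f + e, so dᵢ = 175 + 10 = 185 mm. Focus is achieved when 1/f = 1/dₒ + 1/dᵢ, giving dₒ = 1/(1/f − 1/(f+e)).
Magnification m = dᵢ/dₒ = (f+e)·(1/f − 1/(f+e)) = e/f = 10/175 ≈ 0.0571.

0.057×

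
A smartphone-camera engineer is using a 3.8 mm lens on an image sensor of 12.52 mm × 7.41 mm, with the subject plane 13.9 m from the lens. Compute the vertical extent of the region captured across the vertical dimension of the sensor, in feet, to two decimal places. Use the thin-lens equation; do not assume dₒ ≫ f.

dₒ: 13.9 m = 13900 mm.
Similar triangles through the lens centre give W/dₒ = h/dᵢ; with 1/f = 1/dₒ + 1/dᵢ this gives W = h·(dₒ − f)/f.
W = 7.41 mm × (13900 − 3.8) / 3.8 = 7.41 × 3656.8947 ≈ 27097.590 mm = 27097.590/304.8 ft = 88.9029 ft.

88.90 ft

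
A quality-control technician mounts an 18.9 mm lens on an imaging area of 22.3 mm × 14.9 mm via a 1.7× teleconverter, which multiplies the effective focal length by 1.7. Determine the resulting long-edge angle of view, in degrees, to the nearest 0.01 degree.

38.28°

Effective focal length f = 18.9 × 1.7 = 32.13 mm.
α = 2·arctan(22.3 / (2 × 32.13)) = 2·arctan(0.34703) ≈ 38.2764°.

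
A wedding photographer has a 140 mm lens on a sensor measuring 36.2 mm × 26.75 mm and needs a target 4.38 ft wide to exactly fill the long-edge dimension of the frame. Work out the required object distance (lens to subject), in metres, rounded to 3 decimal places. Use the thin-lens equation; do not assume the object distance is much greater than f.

W: 4.38 ft × 304.8 mm/ft = 1335.02 mm.
Magnification m = w/W = dᵢ/dₒ; combined with 1/f = 1/dₒ + 1/dᵢ this gives dₒ = f·(1 + W/w).
dₒ = 140 mm × (1 + 1335.02/36.2) = 140 × 37.8791 ≈ 5303.076 mm = 5.30308 m.

5.303 m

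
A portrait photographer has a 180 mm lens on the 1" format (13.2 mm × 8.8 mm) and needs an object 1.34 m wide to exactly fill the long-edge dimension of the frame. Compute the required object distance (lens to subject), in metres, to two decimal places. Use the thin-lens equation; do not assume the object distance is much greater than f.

18.45 m

W: 1.34 m = 1340 mm.
Magnification m = w/W = dᵢ/dₒ; combined with 1/f = 1/dₒ + 1/dᵢ this gives dₒ = f·(1 + W/w).
dₒ = 180 mm × (1 + 1340/13.2) = 180 × 102.5152 ≈ 18452.727 mm = 18.4527 m.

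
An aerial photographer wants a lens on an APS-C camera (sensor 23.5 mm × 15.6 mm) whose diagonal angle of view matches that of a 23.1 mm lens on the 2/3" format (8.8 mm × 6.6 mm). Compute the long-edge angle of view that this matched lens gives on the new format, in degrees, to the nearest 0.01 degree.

22.44°

Sensor diagonal = √(8.8² + 6.6²) = √121.0000 ≈ 11.0000 mm.
Sensor diagonal = √(23.5² + 15.6²) = √795.6100 ≈ 28.2066 mm.
Equal diagonal AOV ⇒ f₂ = f₁ · 28.2066/11.0000 = 23.1 × 2.56423 ≈ 59.2338 mm.
Long-edge AOV on the new format = 2·arctan(23.5 / (2 × 59.2338)) = 2·arctan(0.19837) ≈ 22.4398°.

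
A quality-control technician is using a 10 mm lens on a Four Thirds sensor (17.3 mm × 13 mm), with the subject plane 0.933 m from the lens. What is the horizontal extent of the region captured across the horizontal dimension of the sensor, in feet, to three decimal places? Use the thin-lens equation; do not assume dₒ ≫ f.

dₒ: 0.933 m = 933 mm.
Similar triangles through the lens centre give W/dₒ = w/dᵢ; with 1/f = 1/dₒ + 1/dᵢ this gives W = w·(dₒ − f)/f.
W = 17.3 mm × (933 − 10) / 10 = 17.3 × 92.3000 ≈ 1596.790 mm = 1596.790/304.8 ft = 5.23881 ft.

5.239 ft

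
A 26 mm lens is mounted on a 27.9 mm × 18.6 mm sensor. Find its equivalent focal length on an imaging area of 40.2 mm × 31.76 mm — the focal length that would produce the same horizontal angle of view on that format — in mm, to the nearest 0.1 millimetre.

37.5 mm

Equal angle of view means equal width/f ratio, so f₂ = f₁ · (width₂/width₁) = 26 × 40.2/27.9.
f₂ = 26 × 1.44086 ≈ 37.462 mm.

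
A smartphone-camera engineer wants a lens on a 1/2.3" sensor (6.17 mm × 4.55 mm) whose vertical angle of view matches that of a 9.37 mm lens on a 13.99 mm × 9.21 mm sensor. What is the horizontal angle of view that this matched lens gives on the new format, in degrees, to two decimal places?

67.36°

Equal vertical AOV ⇒ f₂ = f₁ · 4.55/9.21 = 9.37 × 0.49403 ≈ 4.6290 mm.
Horizontal AOV on the new format = 2·arctan(6.17 / (2 × 4.6290)) = 2·arctan(0.66644) ≈ 67.3625°.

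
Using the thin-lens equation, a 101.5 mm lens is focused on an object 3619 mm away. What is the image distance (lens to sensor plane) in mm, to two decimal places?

1/dᵢ = 1/f − 1/dₒ = 1/101.5 − 1/3619 = 0.0095759 mm⁻¹.
dᵢ = 1/0.0095759 ≈ 104.4289 mm.

104.43 mm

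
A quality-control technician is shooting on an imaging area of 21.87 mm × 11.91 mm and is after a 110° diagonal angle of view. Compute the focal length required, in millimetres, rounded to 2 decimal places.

Sensor diagonal = √(21.87² + 11.91²) = √620.1450 ≈ 24.9027 mm.
From α = 2·arctan(d/2f) we get f = d / (2·tan(α/2)).
With d = 24.9027 mm and α/2 = 55°, tan(α/2) ≈ 1.42815, so f ≈ 24.9027 / 2.85630 ≈ 8.7185 mm.

8.72 mm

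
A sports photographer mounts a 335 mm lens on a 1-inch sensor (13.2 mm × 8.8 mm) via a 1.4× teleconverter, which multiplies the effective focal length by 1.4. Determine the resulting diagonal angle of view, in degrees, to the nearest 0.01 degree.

1.94°

Effective focal length f = 335 × 1.4 = 469 mm.
Sensor diagonal = √(13.2² + 8.8²) = √251.6800 ≈ 15.8644 mm.
α = 2·arctan(15.864 / (2 × 469)) = 2·arctan(0.01691) ≈ 1.9379°.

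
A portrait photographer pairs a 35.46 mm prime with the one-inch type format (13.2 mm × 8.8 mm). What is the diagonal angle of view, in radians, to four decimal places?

0.4401 rad

Sensor diagonal = √(13.2² + 8.8²) = √251.6800 ≈ 15.8644 mm.
Angle of view α = 2·arctan(d/2f) with d = 15.8644 mm and f = 35.46 mm.
d/2f = 0.22369; arctan(0.22369) ≈ 0.2201 rad, so α ≈ 0.4401 rad.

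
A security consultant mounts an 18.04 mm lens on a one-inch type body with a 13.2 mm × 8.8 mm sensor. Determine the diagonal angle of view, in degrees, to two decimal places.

47.47°

Sensor diagonal = √(13.2² + 8.8²) = √251.6800 ≈ 15.8644 mm.
Angle of view α = 2·arctan(d/2f) with d = 15.8644 mm and f = 18.04 mm.
d/2f = 0.43970; arctan(0.43970) ≈ 23.7352°, so α ≈ 47.4703°.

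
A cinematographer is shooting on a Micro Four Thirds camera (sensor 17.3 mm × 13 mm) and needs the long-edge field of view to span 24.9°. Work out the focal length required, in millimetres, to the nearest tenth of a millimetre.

39.2 mm

From α = 2·arctan(w/2f) we get f = w / (2·tan(α/2)).
With w = 17.3 mm and α/2 = 12.45°, tan(α/2) ≈ 0.22078, so f ≈ 17.3 / 0.44156 ≈ 39.1794 mm.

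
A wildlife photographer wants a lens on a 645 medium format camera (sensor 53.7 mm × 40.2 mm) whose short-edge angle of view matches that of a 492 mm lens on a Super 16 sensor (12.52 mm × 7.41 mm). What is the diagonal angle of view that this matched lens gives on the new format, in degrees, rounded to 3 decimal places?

1.440°

Equal short-edge AOV ⇒ f₂ = f₁ · 40.2/7.41 = 492 × 5.42510 ≈ 2669.1498 mm.
Sensor diagonal = √(53.7² + 40.2²) = √4499.7300 ≈ 67.0800 mm.
Diagonal AOV on the new format = 2·arctan(67.0800 / (2 × 2669.1498)) = 2·arctan(0.01257) ≈ 1.4399°.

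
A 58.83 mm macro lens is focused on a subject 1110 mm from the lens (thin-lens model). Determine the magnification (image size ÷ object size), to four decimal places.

Thin lens: 1/f = 1/dₒ + 1/dᵢ → 1/dᵢ = 1/58.83 − 1/1110 = 0.0160972 mm⁻¹, so dᵢ ≈ 62.1225 mm.
Magnification m = dᵢ/dₒ = 62.1225/1110 ≈ 0.05597.

0.0560×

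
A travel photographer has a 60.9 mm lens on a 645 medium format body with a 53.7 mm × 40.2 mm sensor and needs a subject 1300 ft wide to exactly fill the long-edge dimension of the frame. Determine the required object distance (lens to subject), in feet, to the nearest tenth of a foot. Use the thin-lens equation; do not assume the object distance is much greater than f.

1474.5 ft

W: 1300 ft × 304.8 mm/ft = 396239.99 mm.
Magnification m = w/W = dᵢ/dₒ; combined with 1/f = 1/dₒ + 1/dᵢ this gives dₒ = f·(1 + W/w).
dₒ = 60.9 mm × (1 + 396240/53.7) = 60.9 × 7379.7707 ≈ 449428.036 mm = 449428.036/304.8 ft = 1474.5 ft.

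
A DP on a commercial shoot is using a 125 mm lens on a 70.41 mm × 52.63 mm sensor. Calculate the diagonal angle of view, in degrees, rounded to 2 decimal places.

38.75°

Sensor diagonal = √(70.41² + 52.63²) = √7727.4850 ≈ 87.9061 mm.
Angle of view α = 2·arctan(d/2f) with d = 87.9061 mm and f = 125 mm.
d/2f = 0.35162; arctan(0.35162) ≈ 19.3729°, so α ≈ 38.7458°.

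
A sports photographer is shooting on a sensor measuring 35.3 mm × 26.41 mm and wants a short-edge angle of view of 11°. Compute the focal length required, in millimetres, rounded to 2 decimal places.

137.14 mm

From α = 2·arctan(h/2f) we get f = h / (2·tan(α/2)).
With h = 26.41 mm and α/2 = 5.5°, tan(α/2) ≈ 0.09629, so f ≈ 26.41 / 0.19258 ≈ 137.1392 mm.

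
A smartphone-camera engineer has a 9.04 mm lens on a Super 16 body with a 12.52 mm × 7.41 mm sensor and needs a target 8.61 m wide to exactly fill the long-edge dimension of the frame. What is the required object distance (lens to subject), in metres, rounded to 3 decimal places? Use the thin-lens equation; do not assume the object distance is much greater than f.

6.226 m

W: 8.61 m = 8610 mm.
Magnification m = w/W = dᵢ/dₒ; combined with 1/f = 1/dₒ + 1/dᵢ this gives dₒ = f·(1 + W/w).
dₒ = 9.04 mm × (1 + 8610/12.52) = 9.04 × 688.6997 ≈ 6225.845 mm = 6.22585 m.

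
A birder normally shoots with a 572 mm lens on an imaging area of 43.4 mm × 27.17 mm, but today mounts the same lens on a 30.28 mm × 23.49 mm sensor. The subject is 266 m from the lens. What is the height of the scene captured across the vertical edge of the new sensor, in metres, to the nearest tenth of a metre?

The focal length stays 572 mm; the relevant sensor dimension is now h = 23.49 mm. Object distance dₒ = 266 m = 266000 mm.
Thin-lens field height W = h·(dₒ − f)/f = 23.49 × (266000 − 572)/572 ≈ 10900.181 mm = 10.9002 m.

10.9 m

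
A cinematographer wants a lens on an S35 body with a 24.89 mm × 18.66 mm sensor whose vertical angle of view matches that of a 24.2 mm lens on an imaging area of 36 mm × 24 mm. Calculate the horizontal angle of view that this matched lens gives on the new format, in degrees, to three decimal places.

Equal vertical AOV ⇒ f₂ = f₁ · 18.66/24 = 24.2 × 0.77750 ≈ 18.8155 mm.
Horizontal AOV on the new format = 2·arctan(24.89 / (2 × 18.8155)) = 2·arctan(0.66142) ≈ 66.9631°.

66.963°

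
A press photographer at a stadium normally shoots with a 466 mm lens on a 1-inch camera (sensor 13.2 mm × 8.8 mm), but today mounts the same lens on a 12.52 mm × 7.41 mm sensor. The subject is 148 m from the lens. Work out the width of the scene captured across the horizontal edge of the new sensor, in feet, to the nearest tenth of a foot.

The focal length stays 466 mm; the relevant sensor dimension is now w = 12.52 mm. Object distance dₒ = 148 m = 148000 mm.
Thin-lens field width W = w·(dₒ − f)/f = 12.52 × (148000 − 466)/466 ≈ 3963.789 mm = 3963.789/304.8 ft = 13.0046 ft.

13.0 ft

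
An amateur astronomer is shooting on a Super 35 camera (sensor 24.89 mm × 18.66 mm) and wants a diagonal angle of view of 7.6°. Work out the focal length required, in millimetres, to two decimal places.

234.18 mm

Sensor diagonal = √(24.89² + 18.66²) = √967.7077 ≈ 31.1080 mm.
From α = 2·arctan(d/2f) we get f = d / (2·tan(α/2)).
With d = 31.1080 mm and α/2 = 3.8°, tan(α/2) ≈ 0.06642, so f ≈ 31.1080 / 0.13284 ≈ 234.1767 mm.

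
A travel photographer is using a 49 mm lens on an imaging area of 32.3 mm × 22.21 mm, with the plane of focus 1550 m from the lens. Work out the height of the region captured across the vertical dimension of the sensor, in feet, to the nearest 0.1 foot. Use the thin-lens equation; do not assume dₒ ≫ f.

dₒ: 1550 m = 1.55e+06 mm.
Similar triangles through the lens centre give W/dₒ = h/dᵢ; with 1/f = 1/dₒ + 1/dᵢ this gives W = h·(dₒ − f)/f.
W = 22.21 mm × (1.55e+06 − 49) / 49 = 22.21 × 31631.6531 ≈ 702539.014 mm = 702539.014/304.8 ft = 2304.92 ft.

2304.9 ft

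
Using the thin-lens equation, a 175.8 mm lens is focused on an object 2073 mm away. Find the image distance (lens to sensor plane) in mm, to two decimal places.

192.09 mm

1/dᵢ = 1/f − 1/dₒ = 1/175.8 − 1/2073 = 0.0052059 mm⁻¹.
dᵢ = 1/0.0052059 ≈ 192.0901 mm.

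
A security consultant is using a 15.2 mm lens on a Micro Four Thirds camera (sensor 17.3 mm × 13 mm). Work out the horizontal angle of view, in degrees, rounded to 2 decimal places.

59.29°

Angle of view α = 2·arctan(w/2f) with w = 17.3 mm and f = 15.2 mm.
w/2f = 0.56908; arctan(0.56908) ≈ 29.6433°, so α ≈ 59.2866°.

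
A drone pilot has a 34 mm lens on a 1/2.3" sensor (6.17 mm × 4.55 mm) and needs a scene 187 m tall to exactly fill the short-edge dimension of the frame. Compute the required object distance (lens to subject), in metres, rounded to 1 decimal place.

1397.4 m

W: 187 m = 187000 mm.
Magnification m = h/W = dᵢ/dₒ; combined with 1/f = 1/dₒ + 1/dᵢ this gives dₒ = f·(1 + W/h).
dₒ = 34 mm × (1 + 187000/4.55) = 34 × 41099.9011 ≈ 1397396.637 mm = 1397.4 m.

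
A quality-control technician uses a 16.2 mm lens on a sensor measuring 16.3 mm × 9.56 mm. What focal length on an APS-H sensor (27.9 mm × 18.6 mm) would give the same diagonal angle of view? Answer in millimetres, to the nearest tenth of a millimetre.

28.7 mm

Sensor diagonal = √(16.3² + 9.56²) = √357.0836 ≈ 18.8967 mm.
Sensor diagonal = √(27.9² + 18.6²) = √1124.3700 ≈ 33.5316 mm.
Equal angle of view means equal diagonal/f ratio, so f₂ = f₁ · (diagonal₂/diagonal₁) = 16.2 × 33.5316/18.8967.
f₂ = 16.2 × 1.77447 ≈ 28.746 mm.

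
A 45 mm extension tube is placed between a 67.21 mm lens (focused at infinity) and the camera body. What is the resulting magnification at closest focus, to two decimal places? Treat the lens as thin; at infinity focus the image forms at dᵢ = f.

0.67×

The tube moves the image plane from f to f + e, so dᵢ = 67.21 + 45 = 112.21 mm. Focus is achieved when 1/f = 1/dₒ + 1/dᵢ, giving dₒ = 1/(1/f − 1/(f+e)).
Magnification m = dᵢ/dₒ = (f+e)·(1/f − 1/(f+e)) = e/f = 45/67.21 ≈ 0.6695.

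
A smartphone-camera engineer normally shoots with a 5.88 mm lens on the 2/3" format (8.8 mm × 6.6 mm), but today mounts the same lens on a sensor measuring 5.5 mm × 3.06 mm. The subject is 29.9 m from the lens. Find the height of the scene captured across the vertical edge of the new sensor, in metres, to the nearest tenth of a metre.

15.6 m

The focal length stays 5.88 mm; the relevant sensor dimension is now h = 3.06 mm. Object distance dₒ = 29.9 m = 29900 mm.
Thin-lens field height W = h·(dₒ − f)/f = 3.06 × (29900 − 5.88)/5.88 ≈ 15557.144 mm = 15.5571 m.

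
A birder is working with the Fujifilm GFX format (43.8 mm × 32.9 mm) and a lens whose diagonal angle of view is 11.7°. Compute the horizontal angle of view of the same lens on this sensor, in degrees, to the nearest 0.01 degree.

Sensor diagonal = √(43.8² + 32.9²) = √3000.8500 ≈ 54.7800 mm.
From the diagonal AOV: f = 54.7800 / (2·tan(5.85°)) = 54.7800 / 0.20492 ≈ 267.3290 mm.
Horizontal AOV = 2·arctan(43.8 / (2 × 267.3290)) = 2·arctan(0.08192) ≈ 9.3666°.

9.37°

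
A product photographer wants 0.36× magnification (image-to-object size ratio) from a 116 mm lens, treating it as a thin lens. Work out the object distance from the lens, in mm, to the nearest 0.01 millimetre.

438.22 mm

With m = dᵢ/dₒ and 1/f = 1/dₒ + 1/dᵢ, substituting dᵢ = m·dₒ gives 1/f = (1 + 1/m)/dₒ, hence dₒ = f·(1 + 1/m).
dₒ = 116 × (1 + 1/0.36) = 116 × 3.77778 ≈ 438.222 mm.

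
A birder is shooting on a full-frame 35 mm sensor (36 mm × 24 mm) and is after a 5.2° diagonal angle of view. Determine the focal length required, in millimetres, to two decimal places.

Sensor diagonal = √(36² + 24²) = √1872.0000 ≈ 43.2666 mm.
From α = 2·arctan(d/2f) we get f = d / (2·tan(α/2)).
With d = 43.2666 mm and α/2 = 2.6°, tan(α/2) ≈ 0.04541, so f ≈ 43.2666 / 0.09082 ≈ 476.4024 mm.

476.40 mm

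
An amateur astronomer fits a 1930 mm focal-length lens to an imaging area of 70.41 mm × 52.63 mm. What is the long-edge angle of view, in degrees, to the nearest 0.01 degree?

Angle of view α = 2·arctan(w/2f) with w = 70.41 mm and f = 1930 mm.
w/2f = 0.01824; arctan(0.01824) ≈ 1.0450°, so α ≈ 2.0900°.

2.09°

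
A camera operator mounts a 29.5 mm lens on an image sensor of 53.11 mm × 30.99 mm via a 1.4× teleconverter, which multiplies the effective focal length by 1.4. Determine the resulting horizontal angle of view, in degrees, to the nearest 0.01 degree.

65.48°

Effective focal length f = 29.5 × 1.4 = 41.3 mm.
α = 2·arctan(53.11 / (2 × 41.3)) = 2·arctan(0.64298) ≈ 65.4803°.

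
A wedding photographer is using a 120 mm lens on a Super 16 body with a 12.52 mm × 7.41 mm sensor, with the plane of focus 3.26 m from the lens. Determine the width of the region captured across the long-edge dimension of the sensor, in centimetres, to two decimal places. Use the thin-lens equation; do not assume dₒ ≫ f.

dₒ: 3.26 m = 3260 mm.
Similar triangles through the lens centre give W/dₒ = w/dᵢ; with 1/f = 1/dₒ + 1/dᵢ this gives W = w·(dₒ − f)/f.
W = 12.52 mm × (3260 − 120) / 120 = 12.52 × 26.1667 ≈ 327.607 mm = 32.7607 cm.

32.76 cm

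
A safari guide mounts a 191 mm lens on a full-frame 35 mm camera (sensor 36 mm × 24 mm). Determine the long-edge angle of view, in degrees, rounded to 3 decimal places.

Angle of view α = 2·arctan(w/2f) with w = 36 mm and f = 191 mm.
w/2f = 0.09424; arctan(0.09424) ≈ 5.3837°, so α ≈ 10.7674°.

10.767°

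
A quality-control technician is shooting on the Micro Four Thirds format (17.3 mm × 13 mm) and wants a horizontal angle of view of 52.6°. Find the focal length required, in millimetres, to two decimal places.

From α = 2·arctan(w/2f) we get f = w / (2·tan(α/2)).
With w = 17.3 mm and α/2 = 26.3°, tan(α/2) ≈ 0.49423, so f ≈ 17.3 / 0.98846 ≈ 17.5019 mm.

17.50 mm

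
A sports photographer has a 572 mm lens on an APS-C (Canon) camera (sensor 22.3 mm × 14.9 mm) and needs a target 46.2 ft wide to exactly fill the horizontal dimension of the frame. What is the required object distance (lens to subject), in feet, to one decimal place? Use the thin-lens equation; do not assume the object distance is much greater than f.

W: 46.2 ft × 304.8 mm/ft = 14081.76 mm.
Magnification m = w/W = dᵢ/dₒ; combined with 1/f = 1/dₒ + 1/dᵢ this gives dₒ = f·(1 + W/w).
dₒ = 572 mm × (1 + 14081.8/22.3) = 572 × 632.4690 ≈ 361772.290 mm = 361772.290/304.8 ft = 1186.92 ft.

1186.9 ft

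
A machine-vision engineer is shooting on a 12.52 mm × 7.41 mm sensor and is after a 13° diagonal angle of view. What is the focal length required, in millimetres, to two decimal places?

63.85 mm

Sensor diagonal = √(12.52² + 7.41²) = √211.6585 ≈ 14.5485 mm.
From α = 2·arctan(d/2f) we get f = d / (2·tan(α/2)).
With d = 14.5485 mm and α/2 = 6.5°, tan(α/2) ≈ 0.11394, so f ≈ 14.5485 / 0.22787 ≈ 63.8452 mm.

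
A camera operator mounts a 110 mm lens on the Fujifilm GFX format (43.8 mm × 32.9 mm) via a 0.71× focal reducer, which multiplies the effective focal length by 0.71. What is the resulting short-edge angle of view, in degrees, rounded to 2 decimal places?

23.79°

Effective focal length f = 110 × 0.71 = 78.1 mm.
α = 2·arctan(32.9 / (2 × 78.1)) = 2·arctan(0.21063) ≈ 23.7884°.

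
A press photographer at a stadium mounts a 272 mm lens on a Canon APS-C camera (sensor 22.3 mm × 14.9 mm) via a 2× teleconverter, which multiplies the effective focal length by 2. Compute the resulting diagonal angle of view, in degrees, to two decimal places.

2.82°

Effective focal length f = 272 × 2 = 544 mm.
Sensor diagonal = √(22.3² + 14.9²) = √719.3000 ≈ 26.8198 mm.
α = 2·arctan(26.820 / (2 × 544)) = 2·arctan(0.02465) ≈ 2.8242°.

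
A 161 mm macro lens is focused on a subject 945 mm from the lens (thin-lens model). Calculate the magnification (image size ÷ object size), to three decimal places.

0.205×

Thin lens: 1/f = 1/dₒ + 1/dᵢ → 1/dᵢ = 1/161 − 1/945 = 0.0051530 mm⁻¹, so dᵢ ≈ 194.0625 mm.
Magnification m = dᵢ/dₒ = 194.0625/945 ≈ 0.20536.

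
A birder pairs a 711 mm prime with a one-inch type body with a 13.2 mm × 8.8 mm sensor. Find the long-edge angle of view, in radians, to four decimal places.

0.0186 rad

Angle of view α = 2·arctan(w/2f) with w = 13.2 mm and f = 711 mm.
w/2f = 0.00928; arctan(0.00928) ≈ 0.0093 rad, so α ≈ 0.0186 rad.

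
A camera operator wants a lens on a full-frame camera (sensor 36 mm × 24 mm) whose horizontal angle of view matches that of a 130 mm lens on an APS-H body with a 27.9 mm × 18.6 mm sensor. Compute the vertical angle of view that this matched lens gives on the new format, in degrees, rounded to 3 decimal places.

Equal horizontal AOV ⇒ f₂ = f₁ · 36/27.9 = 130 × 1.29032 ≈ 167.7419 mm.
Vertical AOV on the new format = 2·arctan(24 / (2 × 167.7419)) = 2·arctan(0.07154) ≈ 8.1838°.

8.184°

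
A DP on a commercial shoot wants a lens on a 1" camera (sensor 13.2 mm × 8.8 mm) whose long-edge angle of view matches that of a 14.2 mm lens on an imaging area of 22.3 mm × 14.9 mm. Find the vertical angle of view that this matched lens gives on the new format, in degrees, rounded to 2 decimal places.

55.26°

Equal long-edge AOV ⇒ f₂ = f₁ · 13.2/22.3 = 14.2 × 0.59193 ≈ 8.4054 mm.
Vertical AOV on the new format = 2·arctan(8.8 / (2 × 8.4054)) = 2·arctan(0.52347) ≈ 55.2618°.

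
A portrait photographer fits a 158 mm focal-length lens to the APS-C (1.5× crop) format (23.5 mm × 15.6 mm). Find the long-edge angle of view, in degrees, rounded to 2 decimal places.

Angle of view α = 2·arctan(w/2f) with w = 23.5 mm and f = 158 mm.
w/2f = 0.07437; arctan(0.07437) ≈ 4.2531°, so α ≈ 8.5062°.

8.51°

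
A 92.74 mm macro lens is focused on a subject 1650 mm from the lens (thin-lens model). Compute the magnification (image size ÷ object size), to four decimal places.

0.0596×

Thin lens: 1/f = 1/dₒ + 1/dᵢ → 1/dᵢ = 1/92.74 − 1/1650 = 0.0101768 mm⁻¹, so dᵢ ≈ 98.2630 mm.
Magnification m = dᵢ/dₒ = 98.2630/1650 ≈ 0.05955.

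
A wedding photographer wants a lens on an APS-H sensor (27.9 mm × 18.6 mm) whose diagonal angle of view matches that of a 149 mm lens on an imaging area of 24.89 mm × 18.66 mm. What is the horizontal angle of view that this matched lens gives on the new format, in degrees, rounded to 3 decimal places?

Sensor diagonal = √(24.89² + 18.66²) = √967.7077 ≈ 31.1080 mm.
Sensor diagonal = √(27.9² + 18.6²) = √1124.3700 ≈ 33.5316 mm.
Equal diagonal AOV ⇒ f₂ = f₁ · 33.5316/31.1080 = 149 × 1.07791 ≈ 160.6086 mm.
Horizontal AOV on the new format = 2·arctan(27.9 / (2 × 160.6086)) = 2·arctan(0.08686) ≈ 9.9282°.

9.928°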